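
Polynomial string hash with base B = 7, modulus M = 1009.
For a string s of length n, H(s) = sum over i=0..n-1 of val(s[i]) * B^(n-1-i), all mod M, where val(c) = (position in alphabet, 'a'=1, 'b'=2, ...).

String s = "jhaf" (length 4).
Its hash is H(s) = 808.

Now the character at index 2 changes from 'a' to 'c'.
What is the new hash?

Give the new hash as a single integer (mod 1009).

Answer: 822

Derivation:
val('a') = 1, val('c') = 3
Position k = 2, exponent = n-1-k = 1
B^1 mod M = 7^1 mod 1009 = 7
Delta = (3 - 1) * 7 mod 1009 = 14
New hash = (808 + 14) mod 1009 = 822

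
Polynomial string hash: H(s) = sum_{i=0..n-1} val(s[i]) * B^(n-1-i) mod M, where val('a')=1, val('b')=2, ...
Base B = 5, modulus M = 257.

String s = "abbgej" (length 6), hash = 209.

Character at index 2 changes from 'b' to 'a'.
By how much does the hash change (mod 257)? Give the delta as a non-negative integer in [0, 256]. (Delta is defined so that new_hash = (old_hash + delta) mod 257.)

Answer: 132

Derivation:
Delta formula: (val(new) - val(old)) * B^(n-1-k) mod M
  val('a') - val('b') = 1 - 2 = -1
  B^(n-1-k) = 5^3 mod 257 = 125
  Delta = -1 * 125 mod 257 = 132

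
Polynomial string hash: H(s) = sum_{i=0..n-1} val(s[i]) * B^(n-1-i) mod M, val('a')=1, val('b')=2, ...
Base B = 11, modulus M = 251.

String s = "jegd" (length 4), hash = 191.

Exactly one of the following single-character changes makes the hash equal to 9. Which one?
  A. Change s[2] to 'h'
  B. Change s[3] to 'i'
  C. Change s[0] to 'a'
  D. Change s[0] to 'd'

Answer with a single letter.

Answer: C

Derivation:
Option A: s[2]='g'->'h', delta=(8-7)*11^1 mod 251 = 11, hash=191+11 mod 251 = 202
Option B: s[3]='d'->'i', delta=(9-4)*11^0 mod 251 = 5, hash=191+5 mod 251 = 196
Option C: s[0]='j'->'a', delta=(1-10)*11^3 mod 251 = 69, hash=191+69 mod 251 = 9 <-- target
Option D: s[0]='j'->'d', delta=(4-10)*11^3 mod 251 = 46, hash=191+46 mod 251 = 237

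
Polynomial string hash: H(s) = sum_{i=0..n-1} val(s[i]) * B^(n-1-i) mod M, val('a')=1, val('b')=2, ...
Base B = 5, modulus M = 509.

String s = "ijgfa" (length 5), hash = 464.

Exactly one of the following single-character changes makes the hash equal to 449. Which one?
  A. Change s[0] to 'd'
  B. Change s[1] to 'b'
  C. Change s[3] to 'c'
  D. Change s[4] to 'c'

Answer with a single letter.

Answer: C

Derivation:
Option A: s[0]='i'->'d', delta=(4-9)*5^4 mod 509 = 438, hash=464+438 mod 509 = 393
Option B: s[1]='j'->'b', delta=(2-10)*5^3 mod 509 = 18, hash=464+18 mod 509 = 482
Option C: s[3]='f'->'c', delta=(3-6)*5^1 mod 509 = 494, hash=464+494 mod 509 = 449 <-- target
Option D: s[4]='a'->'c', delta=(3-1)*5^0 mod 509 = 2, hash=464+2 mod 509 = 466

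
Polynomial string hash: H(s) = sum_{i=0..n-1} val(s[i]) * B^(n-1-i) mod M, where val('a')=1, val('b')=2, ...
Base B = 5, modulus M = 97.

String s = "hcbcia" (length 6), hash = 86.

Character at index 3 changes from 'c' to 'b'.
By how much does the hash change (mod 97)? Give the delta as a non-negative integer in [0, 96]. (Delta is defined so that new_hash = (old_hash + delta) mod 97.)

Answer: 72

Derivation:
Delta formula: (val(new) - val(old)) * B^(n-1-k) mod M
  val('b') - val('c') = 2 - 3 = -1
  B^(n-1-k) = 5^2 mod 97 = 25
  Delta = -1 * 25 mod 97 = 72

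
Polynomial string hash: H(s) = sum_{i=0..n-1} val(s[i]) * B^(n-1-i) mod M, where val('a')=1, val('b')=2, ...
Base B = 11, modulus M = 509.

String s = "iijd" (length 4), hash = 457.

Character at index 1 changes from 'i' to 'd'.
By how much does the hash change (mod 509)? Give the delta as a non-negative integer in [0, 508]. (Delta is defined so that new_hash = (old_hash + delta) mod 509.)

Delta formula: (val(new) - val(old)) * B^(n-1-k) mod M
  val('d') - val('i') = 4 - 9 = -5
  B^(n-1-k) = 11^2 mod 509 = 121
  Delta = -5 * 121 mod 509 = 413

Answer: 413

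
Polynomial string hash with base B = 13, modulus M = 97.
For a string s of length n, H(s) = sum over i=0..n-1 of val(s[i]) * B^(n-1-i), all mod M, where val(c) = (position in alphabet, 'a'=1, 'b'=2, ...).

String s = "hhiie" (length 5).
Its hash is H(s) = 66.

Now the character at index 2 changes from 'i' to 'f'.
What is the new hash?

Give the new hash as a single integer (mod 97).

Answer: 44

Derivation:
val('i') = 9, val('f') = 6
Position k = 2, exponent = n-1-k = 2
B^2 mod M = 13^2 mod 97 = 72
Delta = (6 - 9) * 72 mod 97 = 75
New hash = (66 + 75) mod 97 = 44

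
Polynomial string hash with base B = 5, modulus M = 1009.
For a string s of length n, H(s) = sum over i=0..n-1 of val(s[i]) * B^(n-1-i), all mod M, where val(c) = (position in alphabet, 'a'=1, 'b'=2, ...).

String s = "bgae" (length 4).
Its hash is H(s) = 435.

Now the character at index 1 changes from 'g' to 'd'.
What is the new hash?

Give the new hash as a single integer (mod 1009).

val('g') = 7, val('d') = 4
Position k = 1, exponent = n-1-k = 2
B^2 mod M = 5^2 mod 1009 = 25
Delta = (4 - 7) * 25 mod 1009 = 934
New hash = (435 + 934) mod 1009 = 360

Answer: 360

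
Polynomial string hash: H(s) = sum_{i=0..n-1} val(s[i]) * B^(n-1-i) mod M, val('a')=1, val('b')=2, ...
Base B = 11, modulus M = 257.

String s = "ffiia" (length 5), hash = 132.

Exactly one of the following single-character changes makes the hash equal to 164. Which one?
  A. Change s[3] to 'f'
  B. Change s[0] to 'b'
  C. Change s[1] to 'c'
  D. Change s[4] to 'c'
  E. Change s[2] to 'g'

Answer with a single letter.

Answer: B

Derivation:
Option A: s[3]='i'->'f', delta=(6-9)*11^1 mod 257 = 224, hash=132+224 mod 257 = 99
Option B: s[0]='f'->'b', delta=(2-6)*11^4 mod 257 = 32, hash=132+32 mod 257 = 164 <-- target
Option C: s[1]='f'->'c', delta=(3-6)*11^3 mod 257 = 119, hash=132+119 mod 257 = 251
Option D: s[4]='a'->'c', delta=(3-1)*11^0 mod 257 = 2, hash=132+2 mod 257 = 134
Option E: s[2]='i'->'g', delta=(7-9)*11^2 mod 257 = 15, hash=132+15 mod 257 = 147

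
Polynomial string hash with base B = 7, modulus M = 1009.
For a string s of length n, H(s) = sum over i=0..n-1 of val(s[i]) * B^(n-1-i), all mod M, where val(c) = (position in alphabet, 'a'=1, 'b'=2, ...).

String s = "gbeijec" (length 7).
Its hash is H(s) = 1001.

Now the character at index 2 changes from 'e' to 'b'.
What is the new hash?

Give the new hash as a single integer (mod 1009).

Answer: 861

Derivation:
val('e') = 5, val('b') = 2
Position k = 2, exponent = n-1-k = 4
B^4 mod M = 7^4 mod 1009 = 383
Delta = (2 - 5) * 383 mod 1009 = 869
New hash = (1001 + 869) mod 1009 = 861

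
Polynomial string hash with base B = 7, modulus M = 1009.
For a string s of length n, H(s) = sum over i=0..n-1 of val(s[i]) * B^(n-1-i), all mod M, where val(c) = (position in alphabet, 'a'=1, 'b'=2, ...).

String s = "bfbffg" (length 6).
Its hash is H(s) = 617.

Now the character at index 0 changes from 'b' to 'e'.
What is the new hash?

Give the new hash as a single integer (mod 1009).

Answer: 588

Derivation:
val('b') = 2, val('e') = 5
Position k = 0, exponent = n-1-k = 5
B^5 mod M = 7^5 mod 1009 = 663
Delta = (5 - 2) * 663 mod 1009 = 980
New hash = (617 + 980) mod 1009 = 588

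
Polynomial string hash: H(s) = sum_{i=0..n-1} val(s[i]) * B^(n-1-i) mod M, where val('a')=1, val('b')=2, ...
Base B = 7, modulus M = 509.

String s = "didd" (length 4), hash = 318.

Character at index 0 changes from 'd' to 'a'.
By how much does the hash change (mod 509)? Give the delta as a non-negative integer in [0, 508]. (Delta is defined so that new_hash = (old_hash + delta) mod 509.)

Delta formula: (val(new) - val(old)) * B^(n-1-k) mod M
  val('a') - val('d') = 1 - 4 = -3
  B^(n-1-k) = 7^3 mod 509 = 343
  Delta = -3 * 343 mod 509 = 498

Answer: 498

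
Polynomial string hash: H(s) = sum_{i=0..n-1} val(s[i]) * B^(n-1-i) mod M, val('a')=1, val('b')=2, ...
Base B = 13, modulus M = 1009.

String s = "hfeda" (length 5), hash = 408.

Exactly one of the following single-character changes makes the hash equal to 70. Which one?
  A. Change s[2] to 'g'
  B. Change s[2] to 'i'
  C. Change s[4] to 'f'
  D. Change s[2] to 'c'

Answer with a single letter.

Option A: s[2]='e'->'g', delta=(7-5)*13^2 mod 1009 = 338, hash=408+338 mod 1009 = 746
Option B: s[2]='e'->'i', delta=(9-5)*13^2 mod 1009 = 676, hash=408+676 mod 1009 = 75
Option C: s[4]='a'->'f', delta=(6-1)*13^0 mod 1009 = 5, hash=408+5 mod 1009 = 413
Option D: s[2]='e'->'c', delta=(3-5)*13^2 mod 1009 = 671, hash=408+671 mod 1009 = 70 <-- target

Answer: D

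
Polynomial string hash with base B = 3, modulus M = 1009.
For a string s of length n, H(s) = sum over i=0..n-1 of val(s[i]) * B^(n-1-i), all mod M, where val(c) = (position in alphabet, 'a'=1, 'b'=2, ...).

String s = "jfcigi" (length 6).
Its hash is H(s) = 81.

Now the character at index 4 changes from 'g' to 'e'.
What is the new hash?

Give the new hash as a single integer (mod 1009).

val('g') = 7, val('e') = 5
Position k = 4, exponent = n-1-k = 1
B^1 mod M = 3^1 mod 1009 = 3
Delta = (5 - 7) * 3 mod 1009 = 1003
New hash = (81 + 1003) mod 1009 = 75

Answer: 75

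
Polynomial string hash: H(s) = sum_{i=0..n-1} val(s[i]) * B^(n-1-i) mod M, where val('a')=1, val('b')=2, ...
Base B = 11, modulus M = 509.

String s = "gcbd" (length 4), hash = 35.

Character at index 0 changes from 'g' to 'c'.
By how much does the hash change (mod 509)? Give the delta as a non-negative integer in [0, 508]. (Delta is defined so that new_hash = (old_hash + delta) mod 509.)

Delta formula: (val(new) - val(old)) * B^(n-1-k) mod M
  val('c') - val('g') = 3 - 7 = -4
  B^(n-1-k) = 11^3 mod 509 = 313
  Delta = -4 * 313 mod 509 = 275

Answer: 275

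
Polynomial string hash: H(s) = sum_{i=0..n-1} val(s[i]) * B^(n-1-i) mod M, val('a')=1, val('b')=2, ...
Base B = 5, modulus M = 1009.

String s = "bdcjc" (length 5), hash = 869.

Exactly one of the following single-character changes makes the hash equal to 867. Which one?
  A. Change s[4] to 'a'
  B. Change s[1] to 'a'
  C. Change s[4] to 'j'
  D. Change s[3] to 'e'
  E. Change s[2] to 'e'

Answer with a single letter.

Option A: s[4]='c'->'a', delta=(1-3)*5^0 mod 1009 = 1007, hash=869+1007 mod 1009 = 867 <-- target
Option B: s[1]='d'->'a', delta=(1-4)*5^3 mod 1009 = 634, hash=869+634 mod 1009 = 494
Option C: s[4]='c'->'j', delta=(10-3)*5^0 mod 1009 = 7, hash=869+7 mod 1009 = 876
Option D: s[3]='j'->'e', delta=(5-10)*5^1 mod 1009 = 984, hash=869+984 mod 1009 = 844
Option E: s[2]='c'->'e', delta=(5-3)*5^2 mod 1009 = 50, hash=869+50 mod 1009 = 919

Answer: A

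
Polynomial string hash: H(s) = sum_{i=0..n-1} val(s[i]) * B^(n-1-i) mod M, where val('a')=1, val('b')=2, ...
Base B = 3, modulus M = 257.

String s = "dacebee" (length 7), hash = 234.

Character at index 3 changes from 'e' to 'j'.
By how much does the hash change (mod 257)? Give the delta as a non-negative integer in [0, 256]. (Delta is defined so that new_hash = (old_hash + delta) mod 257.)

Delta formula: (val(new) - val(old)) * B^(n-1-k) mod M
  val('j') - val('e') = 10 - 5 = 5
  B^(n-1-k) = 3^3 mod 257 = 27
  Delta = 5 * 27 mod 257 = 135

Answer: 135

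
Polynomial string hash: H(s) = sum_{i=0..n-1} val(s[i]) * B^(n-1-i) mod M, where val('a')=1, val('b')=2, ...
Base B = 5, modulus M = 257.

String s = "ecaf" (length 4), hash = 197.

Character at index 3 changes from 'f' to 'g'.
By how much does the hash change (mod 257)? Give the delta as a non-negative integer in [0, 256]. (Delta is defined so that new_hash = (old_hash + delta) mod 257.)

Delta formula: (val(new) - val(old)) * B^(n-1-k) mod M
  val('g') - val('f') = 7 - 6 = 1
  B^(n-1-k) = 5^0 mod 257 = 1
  Delta = 1 * 1 mod 257 = 1

Answer: 1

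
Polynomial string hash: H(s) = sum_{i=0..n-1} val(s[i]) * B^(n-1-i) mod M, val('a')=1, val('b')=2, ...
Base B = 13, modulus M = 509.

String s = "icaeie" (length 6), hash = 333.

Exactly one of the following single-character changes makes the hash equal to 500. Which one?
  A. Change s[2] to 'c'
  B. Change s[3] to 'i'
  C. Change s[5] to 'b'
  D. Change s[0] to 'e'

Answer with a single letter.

Answer: B

Derivation:
Option A: s[2]='a'->'c', delta=(3-1)*13^3 mod 509 = 322, hash=333+322 mod 509 = 146
Option B: s[3]='e'->'i', delta=(9-5)*13^2 mod 509 = 167, hash=333+167 mod 509 = 500 <-- target
Option C: s[5]='e'->'b', delta=(2-5)*13^0 mod 509 = 506, hash=333+506 mod 509 = 330
Option D: s[0]='i'->'e', delta=(5-9)*13^5 mod 509 = 90, hash=333+90 mod 509 = 423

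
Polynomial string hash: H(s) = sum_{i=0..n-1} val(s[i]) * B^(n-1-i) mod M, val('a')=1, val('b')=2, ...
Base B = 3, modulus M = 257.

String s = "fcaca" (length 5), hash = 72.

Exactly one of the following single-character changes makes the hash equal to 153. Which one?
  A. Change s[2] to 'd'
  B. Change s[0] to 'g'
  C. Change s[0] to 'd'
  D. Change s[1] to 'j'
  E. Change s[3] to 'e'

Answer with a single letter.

Option A: s[2]='a'->'d', delta=(4-1)*3^2 mod 257 = 27, hash=72+27 mod 257 = 99
Option B: s[0]='f'->'g', delta=(7-6)*3^4 mod 257 = 81, hash=72+81 mod 257 = 153 <-- target
Option C: s[0]='f'->'d', delta=(4-6)*3^4 mod 257 = 95, hash=72+95 mod 257 = 167
Option D: s[1]='c'->'j', delta=(10-3)*3^3 mod 257 = 189, hash=72+189 mod 257 = 4
Option E: s[3]='c'->'e', delta=(5-3)*3^1 mod 257 = 6, hash=72+6 mod 257 = 78

Answer: B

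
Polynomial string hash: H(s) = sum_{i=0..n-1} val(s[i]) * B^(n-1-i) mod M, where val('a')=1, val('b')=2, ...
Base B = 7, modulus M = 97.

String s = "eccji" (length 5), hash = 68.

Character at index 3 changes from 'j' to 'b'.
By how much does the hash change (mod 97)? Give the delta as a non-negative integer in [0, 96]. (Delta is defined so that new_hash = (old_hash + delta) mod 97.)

Delta formula: (val(new) - val(old)) * B^(n-1-k) mod M
  val('b') - val('j') = 2 - 10 = -8
  B^(n-1-k) = 7^1 mod 97 = 7
  Delta = -8 * 7 mod 97 = 41

Answer: 41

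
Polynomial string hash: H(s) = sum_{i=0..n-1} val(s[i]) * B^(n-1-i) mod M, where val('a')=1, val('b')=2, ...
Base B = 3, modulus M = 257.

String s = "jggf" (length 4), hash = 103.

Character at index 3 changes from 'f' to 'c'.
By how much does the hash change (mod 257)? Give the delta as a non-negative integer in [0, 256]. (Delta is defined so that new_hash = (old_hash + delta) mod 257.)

Delta formula: (val(new) - val(old)) * B^(n-1-k) mod M
  val('c') - val('f') = 3 - 6 = -3
  B^(n-1-k) = 3^0 mod 257 = 1
  Delta = -3 * 1 mod 257 = 254

Answer: 254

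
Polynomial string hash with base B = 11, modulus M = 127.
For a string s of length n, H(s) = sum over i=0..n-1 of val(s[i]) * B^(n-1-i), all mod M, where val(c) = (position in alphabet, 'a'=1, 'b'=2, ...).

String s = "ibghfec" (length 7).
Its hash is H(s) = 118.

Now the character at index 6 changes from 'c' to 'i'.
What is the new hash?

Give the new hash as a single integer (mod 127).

Answer: 124

Derivation:
val('c') = 3, val('i') = 9
Position k = 6, exponent = n-1-k = 0
B^0 mod M = 11^0 mod 127 = 1
Delta = (9 - 3) * 1 mod 127 = 6
New hash = (118 + 6) mod 127 = 124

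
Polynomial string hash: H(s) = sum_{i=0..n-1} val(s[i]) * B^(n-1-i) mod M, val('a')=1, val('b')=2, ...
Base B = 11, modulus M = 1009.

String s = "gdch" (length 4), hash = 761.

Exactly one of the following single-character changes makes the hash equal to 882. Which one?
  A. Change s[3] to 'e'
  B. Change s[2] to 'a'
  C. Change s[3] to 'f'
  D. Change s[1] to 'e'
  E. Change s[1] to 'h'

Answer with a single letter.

Option A: s[3]='h'->'e', delta=(5-8)*11^0 mod 1009 = 1006, hash=761+1006 mod 1009 = 758
Option B: s[2]='c'->'a', delta=(1-3)*11^1 mod 1009 = 987, hash=761+987 mod 1009 = 739
Option C: s[3]='h'->'f', delta=(6-8)*11^0 mod 1009 = 1007, hash=761+1007 mod 1009 = 759
Option D: s[1]='d'->'e', delta=(5-4)*11^2 mod 1009 = 121, hash=761+121 mod 1009 = 882 <-- target
Option E: s[1]='d'->'h', delta=(8-4)*11^2 mod 1009 = 484, hash=761+484 mod 1009 = 236

Answer: D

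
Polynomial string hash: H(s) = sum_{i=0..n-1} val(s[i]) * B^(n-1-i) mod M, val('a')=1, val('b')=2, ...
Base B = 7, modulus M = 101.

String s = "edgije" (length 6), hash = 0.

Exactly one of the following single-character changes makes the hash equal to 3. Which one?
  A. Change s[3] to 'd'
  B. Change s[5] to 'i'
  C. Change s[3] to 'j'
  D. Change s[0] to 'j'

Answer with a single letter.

Answer: D

Derivation:
Option A: s[3]='i'->'d', delta=(4-9)*7^2 mod 101 = 58, hash=0+58 mod 101 = 58
Option B: s[5]='e'->'i', delta=(9-5)*7^0 mod 101 = 4, hash=0+4 mod 101 = 4
Option C: s[3]='i'->'j', delta=(10-9)*7^2 mod 101 = 49, hash=0+49 mod 101 = 49
Option D: s[0]='e'->'j', delta=(10-5)*7^5 mod 101 = 3, hash=0+3 mod 101 = 3 <-- target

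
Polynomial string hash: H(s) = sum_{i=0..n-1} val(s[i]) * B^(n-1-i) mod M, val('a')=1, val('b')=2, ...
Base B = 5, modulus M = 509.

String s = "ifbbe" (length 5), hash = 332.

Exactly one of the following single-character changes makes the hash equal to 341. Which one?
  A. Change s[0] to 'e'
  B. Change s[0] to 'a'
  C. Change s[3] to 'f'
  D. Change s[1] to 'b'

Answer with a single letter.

Option A: s[0]='i'->'e', delta=(5-9)*5^4 mod 509 = 45, hash=332+45 mod 509 = 377
Option B: s[0]='i'->'a', delta=(1-9)*5^4 mod 509 = 90, hash=332+90 mod 509 = 422
Option C: s[3]='b'->'f', delta=(6-2)*5^1 mod 509 = 20, hash=332+20 mod 509 = 352
Option D: s[1]='f'->'b', delta=(2-6)*5^3 mod 509 = 9, hash=332+9 mod 509 = 341 <-- target

Answer: D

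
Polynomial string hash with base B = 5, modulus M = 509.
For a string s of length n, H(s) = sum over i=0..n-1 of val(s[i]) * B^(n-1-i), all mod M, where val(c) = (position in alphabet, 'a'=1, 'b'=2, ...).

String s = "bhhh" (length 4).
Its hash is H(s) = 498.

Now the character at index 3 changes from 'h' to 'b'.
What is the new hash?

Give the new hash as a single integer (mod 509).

val('h') = 8, val('b') = 2
Position k = 3, exponent = n-1-k = 0
B^0 mod M = 5^0 mod 509 = 1
Delta = (2 - 8) * 1 mod 509 = 503
New hash = (498 + 503) mod 509 = 492

Answer: 492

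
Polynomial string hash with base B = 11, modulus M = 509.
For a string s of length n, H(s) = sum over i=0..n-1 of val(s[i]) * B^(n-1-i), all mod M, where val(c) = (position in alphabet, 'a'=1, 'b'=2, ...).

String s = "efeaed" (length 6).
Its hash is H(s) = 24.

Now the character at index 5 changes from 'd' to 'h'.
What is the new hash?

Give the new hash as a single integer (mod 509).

val('d') = 4, val('h') = 8
Position k = 5, exponent = n-1-k = 0
B^0 mod M = 11^0 mod 509 = 1
Delta = (8 - 4) * 1 mod 509 = 4
New hash = (24 + 4) mod 509 = 28

Answer: 28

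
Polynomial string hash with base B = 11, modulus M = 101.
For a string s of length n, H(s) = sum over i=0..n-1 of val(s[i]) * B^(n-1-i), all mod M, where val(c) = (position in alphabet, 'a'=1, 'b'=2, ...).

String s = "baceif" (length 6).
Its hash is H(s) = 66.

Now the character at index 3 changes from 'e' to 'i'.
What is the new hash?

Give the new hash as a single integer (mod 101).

Answer: 45

Derivation:
val('e') = 5, val('i') = 9
Position k = 3, exponent = n-1-k = 2
B^2 mod M = 11^2 mod 101 = 20
Delta = (9 - 5) * 20 mod 101 = 80
New hash = (66 + 80) mod 101 = 45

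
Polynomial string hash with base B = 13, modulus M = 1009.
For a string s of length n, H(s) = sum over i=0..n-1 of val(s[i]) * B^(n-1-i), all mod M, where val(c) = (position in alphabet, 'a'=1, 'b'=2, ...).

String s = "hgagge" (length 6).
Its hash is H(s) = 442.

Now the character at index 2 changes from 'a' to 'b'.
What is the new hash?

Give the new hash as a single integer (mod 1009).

Answer: 621

Derivation:
val('a') = 1, val('b') = 2
Position k = 2, exponent = n-1-k = 3
B^3 mod M = 13^3 mod 1009 = 179
Delta = (2 - 1) * 179 mod 1009 = 179
New hash = (442 + 179) mod 1009 = 621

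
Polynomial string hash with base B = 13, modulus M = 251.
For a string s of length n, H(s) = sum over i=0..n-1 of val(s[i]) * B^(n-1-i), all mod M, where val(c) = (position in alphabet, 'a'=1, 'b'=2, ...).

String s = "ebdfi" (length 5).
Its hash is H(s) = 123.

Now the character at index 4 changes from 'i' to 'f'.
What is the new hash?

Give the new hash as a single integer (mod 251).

Answer: 120

Derivation:
val('i') = 9, val('f') = 6
Position k = 4, exponent = n-1-k = 0
B^0 mod M = 13^0 mod 251 = 1
Delta = (6 - 9) * 1 mod 251 = 248
New hash = (123 + 248) mod 251 = 120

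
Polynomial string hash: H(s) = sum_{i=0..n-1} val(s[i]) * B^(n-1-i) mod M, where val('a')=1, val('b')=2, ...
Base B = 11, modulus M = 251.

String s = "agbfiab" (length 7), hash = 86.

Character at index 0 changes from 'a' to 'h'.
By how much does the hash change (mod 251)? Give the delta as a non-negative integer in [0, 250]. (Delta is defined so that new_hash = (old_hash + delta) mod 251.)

Delta formula: (val(new) - val(old)) * B^(n-1-k) mod M
  val('h') - val('a') = 8 - 1 = 7
  B^(n-1-k) = 11^6 mod 251 = 3
  Delta = 7 * 3 mod 251 = 21

Answer: 21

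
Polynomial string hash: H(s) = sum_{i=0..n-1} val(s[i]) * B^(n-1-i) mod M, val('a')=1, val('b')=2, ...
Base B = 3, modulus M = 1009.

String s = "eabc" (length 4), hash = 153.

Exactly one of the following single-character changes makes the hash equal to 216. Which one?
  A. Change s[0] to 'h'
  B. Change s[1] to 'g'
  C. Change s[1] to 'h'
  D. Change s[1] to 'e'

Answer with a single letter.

Answer: C

Derivation:
Option A: s[0]='e'->'h', delta=(8-5)*3^3 mod 1009 = 81, hash=153+81 mod 1009 = 234
Option B: s[1]='a'->'g', delta=(7-1)*3^2 mod 1009 = 54, hash=153+54 mod 1009 = 207
Option C: s[1]='a'->'h', delta=(8-1)*3^2 mod 1009 = 63, hash=153+63 mod 1009 = 216 <-- target
Option D: s[1]='a'->'e', delta=(5-1)*3^2 mod 1009 = 36, hash=153+36 mod 1009 = 189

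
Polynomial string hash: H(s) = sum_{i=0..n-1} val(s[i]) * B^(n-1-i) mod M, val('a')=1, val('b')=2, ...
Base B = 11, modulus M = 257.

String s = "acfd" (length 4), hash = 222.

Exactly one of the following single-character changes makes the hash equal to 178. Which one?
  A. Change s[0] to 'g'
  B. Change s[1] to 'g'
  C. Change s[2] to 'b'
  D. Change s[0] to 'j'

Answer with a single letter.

Option A: s[0]='a'->'g', delta=(7-1)*11^3 mod 257 = 19, hash=222+19 mod 257 = 241
Option B: s[1]='c'->'g', delta=(7-3)*11^2 mod 257 = 227, hash=222+227 mod 257 = 192
Option C: s[2]='f'->'b', delta=(2-6)*11^1 mod 257 = 213, hash=222+213 mod 257 = 178 <-- target
Option D: s[0]='a'->'j', delta=(10-1)*11^3 mod 257 = 157, hash=222+157 mod 257 = 122

Answer: C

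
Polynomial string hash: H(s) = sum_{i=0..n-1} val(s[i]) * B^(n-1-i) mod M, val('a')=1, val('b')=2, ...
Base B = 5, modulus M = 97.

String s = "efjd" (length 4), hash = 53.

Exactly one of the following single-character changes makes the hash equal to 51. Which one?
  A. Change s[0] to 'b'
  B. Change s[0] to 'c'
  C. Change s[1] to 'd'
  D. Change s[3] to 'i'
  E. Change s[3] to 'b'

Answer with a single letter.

Answer: E

Derivation:
Option A: s[0]='e'->'b', delta=(2-5)*5^3 mod 97 = 13, hash=53+13 mod 97 = 66
Option B: s[0]='e'->'c', delta=(3-5)*5^3 mod 97 = 41, hash=53+41 mod 97 = 94
Option C: s[1]='f'->'d', delta=(4-6)*5^2 mod 97 = 47, hash=53+47 mod 97 = 3
Option D: s[3]='d'->'i', delta=(9-4)*5^0 mod 97 = 5, hash=53+5 mod 97 = 58
Option E: s[3]='d'->'b', delta=(2-4)*5^0 mod 97 = 95, hash=53+95 mod 97 = 51 <-- target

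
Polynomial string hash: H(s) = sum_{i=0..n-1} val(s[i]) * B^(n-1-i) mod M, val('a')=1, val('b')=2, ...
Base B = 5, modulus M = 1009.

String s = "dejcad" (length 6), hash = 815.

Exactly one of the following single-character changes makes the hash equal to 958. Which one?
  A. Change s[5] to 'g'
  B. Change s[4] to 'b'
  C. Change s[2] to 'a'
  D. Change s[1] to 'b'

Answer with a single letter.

Answer: D

Derivation:
Option A: s[5]='d'->'g', delta=(7-4)*5^0 mod 1009 = 3, hash=815+3 mod 1009 = 818
Option B: s[4]='a'->'b', delta=(2-1)*5^1 mod 1009 = 5, hash=815+5 mod 1009 = 820
Option C: s[2]='j'->'a', delta=(1-10)*5^3 mod 1009 = 893, hash=815+893 mod 1009 = 699
Option D: s[1]='e'->'b', delta=(2-5)*5^4 mod 1009 = 143, hash=815+143 mod 1009 = 958 <-- target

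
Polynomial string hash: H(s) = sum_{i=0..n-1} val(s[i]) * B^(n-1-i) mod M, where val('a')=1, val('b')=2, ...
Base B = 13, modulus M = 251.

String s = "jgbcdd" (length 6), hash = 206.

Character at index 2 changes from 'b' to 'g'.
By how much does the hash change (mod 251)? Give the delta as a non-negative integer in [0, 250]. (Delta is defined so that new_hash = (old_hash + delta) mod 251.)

Answer: 192

Derivation:
Delta formula: (val(new) - val(old)) * B^(n-1-k) mod M
  val('g') - val('b') = 7 - 2 = 5
  B^(n-1-k) = 13^3 mod 251 = 189
  Delta = 5 * 189 mod 251 = 192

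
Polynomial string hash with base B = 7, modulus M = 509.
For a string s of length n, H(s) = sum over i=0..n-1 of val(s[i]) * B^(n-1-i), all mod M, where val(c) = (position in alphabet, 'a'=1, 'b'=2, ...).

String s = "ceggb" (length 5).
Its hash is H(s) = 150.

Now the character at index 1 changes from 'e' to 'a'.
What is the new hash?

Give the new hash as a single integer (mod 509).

val('e') = 5, val('a') = 1
Position k = 1, exponent = n-1-k = 3
B^3 mod M = 7^3 mod 509 = 343
Delta = (1 - 5) * 343 mod 509 = 155
New hash = (150 + 155) mod 509 = 305

Answer: 305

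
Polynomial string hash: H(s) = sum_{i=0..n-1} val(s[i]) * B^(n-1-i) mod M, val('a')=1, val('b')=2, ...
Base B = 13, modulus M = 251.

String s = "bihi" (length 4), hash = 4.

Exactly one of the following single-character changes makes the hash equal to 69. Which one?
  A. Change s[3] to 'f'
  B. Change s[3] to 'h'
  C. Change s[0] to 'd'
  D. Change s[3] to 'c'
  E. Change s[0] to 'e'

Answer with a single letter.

Option A: s[3]='i'->'f', delta=(6-9)*13^0 mod 251 = 248, hash=4+248 mod 251 = 1
Option B: s[3]='i'->'h', delta=(8-9)*13^0 mod 251 = 250, hash=4+250 mod 251 = 3
Option C: s[0]='b'->'d', delta=(4-2)*13^3 mod 251 = 127, hash=4+127 mod 251 = 131
Option D: s[3]='i'->'c', delta=(3-9)*13^0 mod 251 = 245, hash=4+245 mod 251 = 249
Option E: s[0]='b'->'e', delta=(5-2)*13^3 mod 251 = 65, hash=4+65 mod 251 = 69 <-- target

Answer: E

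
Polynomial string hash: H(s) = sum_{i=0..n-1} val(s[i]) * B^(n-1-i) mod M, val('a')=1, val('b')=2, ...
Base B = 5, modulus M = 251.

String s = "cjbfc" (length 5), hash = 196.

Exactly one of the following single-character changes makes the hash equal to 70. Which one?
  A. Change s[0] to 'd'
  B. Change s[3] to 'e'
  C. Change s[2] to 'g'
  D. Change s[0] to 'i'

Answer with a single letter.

Option A: s[0]='c'->'d', delta=(4-3)*5^4 mod 251 = 123, hash=196+123 mod 251 = 68
Option B: s[3]='f'->'e', delta=(5-6)*5^1 mod 251 = 246, hash=196+246 mod 251 = 191
Option C: s[2]='b'->'g', delta=(7-2)*5^2 mod 251 = 125, hash=196+125 mod 251 = 70 <-- target
Option D: s[0]='c'->'i', delta=(9-3)*5^4 mod 251 = 236, hash=196+236 mod 251 = 181

Answer: C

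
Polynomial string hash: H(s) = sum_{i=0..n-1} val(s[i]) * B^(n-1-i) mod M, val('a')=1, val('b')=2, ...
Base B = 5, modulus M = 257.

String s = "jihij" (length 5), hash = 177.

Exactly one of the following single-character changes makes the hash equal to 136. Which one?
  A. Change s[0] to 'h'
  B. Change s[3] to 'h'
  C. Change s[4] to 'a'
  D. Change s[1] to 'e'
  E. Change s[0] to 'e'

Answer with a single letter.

Option A: s[0]='j'->'h', delta=(8-10)*5^4 mod 257 = 35, hash=177+35 mod 257 = 212
Option B: s[3]='i'->'h', delta=(8-9)*5^1 mod 257 = 252, hash=177+252 mod 257 = 172
Option C: s[4]='j'->'a', delta=(1-10)*5^0 mod 257 = 248, hash=177+248 mod 257 = 168
Option D: s[1]='i'->'e', delta=(5-9)*5^3 mod 257 = 14, hash=177+14 mod 257 = 191
Option E: s[0]='j'->'e', delta=(5-10)*5^4 mod 257 = 216, hash=177+216 mod 257 = 136 <-- target

Answer: E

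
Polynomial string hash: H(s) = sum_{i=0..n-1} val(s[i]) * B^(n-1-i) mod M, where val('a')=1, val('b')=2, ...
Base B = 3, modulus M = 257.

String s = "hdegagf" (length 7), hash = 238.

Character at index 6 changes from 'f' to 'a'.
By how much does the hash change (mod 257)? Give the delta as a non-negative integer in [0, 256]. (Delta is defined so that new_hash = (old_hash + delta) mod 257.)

Delta formula: (val(new) - val(old)) * B^(n-1-k) mod M
  val('a') - val('f') = 1 - 6 = -5
  B^(n-1-k) = 3^0 mod 257 = 1
  Delta = -5 * 1 mod 257 = 252

Answer: 252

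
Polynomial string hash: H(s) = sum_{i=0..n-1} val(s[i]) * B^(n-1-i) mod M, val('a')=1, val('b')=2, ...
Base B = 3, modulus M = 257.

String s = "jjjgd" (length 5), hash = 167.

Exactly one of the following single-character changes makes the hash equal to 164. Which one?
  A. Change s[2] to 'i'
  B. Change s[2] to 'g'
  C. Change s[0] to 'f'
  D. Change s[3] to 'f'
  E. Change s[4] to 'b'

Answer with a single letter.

Answer: D

Derivation:
Option A: s[2]='j'->'i', delta=(9-10)*3^2 mod 257 = 248, hash=167+248 mod 257 = 158
Option B: s[2]='j'->'g', delta=(7-10)*3^2 mod 257 = 230, hash=167+230 mod 257 = 140
Option C: s[0]='j'->'f', delta=(6-10)*3^4 mod 257 = 190, hash=167+190 mod 257 = 100
Option D: s[3]='g'->'f', delta=(6-7)*3^1 mod 257 = 254, hash=167+254 mod 257 = 164 <-- target
Option E: s[4]='d'->'b', delta=(2-4)*3^0 mod 257 = 255, hash=167+255 mod 257 = 165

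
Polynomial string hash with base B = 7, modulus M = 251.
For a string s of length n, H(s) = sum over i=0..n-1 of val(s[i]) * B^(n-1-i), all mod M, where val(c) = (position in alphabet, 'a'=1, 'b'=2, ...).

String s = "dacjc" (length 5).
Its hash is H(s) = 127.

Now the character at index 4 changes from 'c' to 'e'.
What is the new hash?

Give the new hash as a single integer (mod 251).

val('c') = 3, val('e') = 5
Position k = 4, exponent = n-1-k = 0
B^0 mod M = 7^0 mod 251 = 1
Delta = (5 - 3) * 1 mod 251 = 2
New hash = (127 + 2) mod 251 = 129

Answer: 129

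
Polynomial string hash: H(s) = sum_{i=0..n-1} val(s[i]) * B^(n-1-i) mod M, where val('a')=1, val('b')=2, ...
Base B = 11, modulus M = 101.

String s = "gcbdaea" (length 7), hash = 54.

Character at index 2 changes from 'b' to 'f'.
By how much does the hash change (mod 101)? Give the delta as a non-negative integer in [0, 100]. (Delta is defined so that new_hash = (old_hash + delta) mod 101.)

Answer: 85

Derivation:
Delta formula: (val(new) - val(old)) * B^(n-1-k) mod M
  val('f') - val('b') = 6 - 2 = 4
  B^(n-1-k) = 11^4 mod 101 = 97
  Delta = 4 * 97 mod 101 = 85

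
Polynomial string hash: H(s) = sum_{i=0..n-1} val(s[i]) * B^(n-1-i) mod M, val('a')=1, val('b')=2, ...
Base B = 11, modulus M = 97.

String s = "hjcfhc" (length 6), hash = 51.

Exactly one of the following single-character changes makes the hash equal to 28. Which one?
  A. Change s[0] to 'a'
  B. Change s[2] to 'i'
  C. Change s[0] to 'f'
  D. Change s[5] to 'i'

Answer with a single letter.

Option A: s[0]='h'->'a', delta=(1-8)*11^5 mod 97 = 74, hash=51+74 mod 97 = 28 <-- target
Option B: s[2]='c'->'i', delta=(9-3)*11^3 mod 97 = 32, hash=51+32 mod 97 = 83
Option C: s[0]='h'->'f', delta=(6-8)*11^5 mod 97 = 35, hash=51+35 mod 97 = 86
Option D: s[5]='c'->'i', delta=(9-3)*11^0 mod 97 = 6, hash=51+6 mod 97 = 57

Answer: A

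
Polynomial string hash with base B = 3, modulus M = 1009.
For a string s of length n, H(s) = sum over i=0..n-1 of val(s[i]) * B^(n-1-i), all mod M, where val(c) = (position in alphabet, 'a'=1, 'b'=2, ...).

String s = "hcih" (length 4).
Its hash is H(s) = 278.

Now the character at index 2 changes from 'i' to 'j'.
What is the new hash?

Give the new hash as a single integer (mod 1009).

val('i') = 9, val('j') = 10
Position k = 2, exponent = n-1-k = 1
B^1 mod M = 3^1 mod 1009 = 3
Delta = (10 - 9) * 3 mod 1009 = 3
New hash = (278 + 3) mod 1009 = 281

Answer: 281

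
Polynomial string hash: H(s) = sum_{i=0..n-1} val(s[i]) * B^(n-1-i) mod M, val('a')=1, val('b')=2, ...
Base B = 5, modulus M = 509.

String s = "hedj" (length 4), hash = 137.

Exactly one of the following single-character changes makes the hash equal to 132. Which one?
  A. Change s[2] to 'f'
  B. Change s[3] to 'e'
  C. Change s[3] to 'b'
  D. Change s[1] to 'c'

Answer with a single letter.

Answer: B

Derivation:
Option A: s[2]='d'->'f', delta=(6-4)*5^1 mod 509 = 10, hash=137+10 mod 509 = 147
Option B: s[3]='j'->'e', delta=(5-10)*5^0 mod 509 = 504, hash=137+504 mod 509 = 132 <-- target
Option C: s[3]='j'->'b', delta=(2-10)*5^0 mod 509 = 501, hash=137+501 mod 509 = 129
Option D: s[1]='e'->'c', delta=(3-5)*5^2 mod 509 = 459, hash=137+459 mod 509 = 87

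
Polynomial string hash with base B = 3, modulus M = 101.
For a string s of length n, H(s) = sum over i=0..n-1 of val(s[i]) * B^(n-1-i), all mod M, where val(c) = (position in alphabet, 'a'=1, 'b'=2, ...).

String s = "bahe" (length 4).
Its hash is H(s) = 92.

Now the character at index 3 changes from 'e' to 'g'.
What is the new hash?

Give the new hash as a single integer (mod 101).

val('e') = 5, val('g') = 7
Position k = 3, exponent = n-1-k = 0
B^0 mod M = 3^0 mod 101 = 1
Delta = (7 - 5) * 1 mod 101 = 2
New hash = (92 + 2) mod 101 = 94

Answer: 94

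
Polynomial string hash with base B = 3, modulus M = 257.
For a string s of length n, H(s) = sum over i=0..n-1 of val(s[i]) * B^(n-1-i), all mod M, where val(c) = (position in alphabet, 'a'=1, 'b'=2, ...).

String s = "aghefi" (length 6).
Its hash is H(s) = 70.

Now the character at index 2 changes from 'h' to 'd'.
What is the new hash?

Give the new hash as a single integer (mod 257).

Answer: 219

Derivation:
val('h') = 8, val('d') = 4
Position k = 2, exponent = n-1-k = 3
B^3 mod M = 3^3 mod 257 = 27
Delta = (4 - 8) * 27 mod 257 = 149
New hash = (70 + 149) mod 257 = 219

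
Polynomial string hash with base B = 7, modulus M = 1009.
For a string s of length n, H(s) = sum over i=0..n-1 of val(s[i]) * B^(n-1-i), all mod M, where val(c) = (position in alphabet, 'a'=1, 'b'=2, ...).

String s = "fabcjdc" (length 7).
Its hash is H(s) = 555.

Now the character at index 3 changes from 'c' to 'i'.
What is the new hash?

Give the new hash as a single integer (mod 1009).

val('c') = 3, val('i') = 9
Position k = 3, exponent = n-1-k = 3
B^3 mod M = 7^3 mod 1009 = 343
Delta = (9 - 3) * 343 mod 1009 = 40
New hash = (555 + 40) mod 1009 = 595

Answer: 595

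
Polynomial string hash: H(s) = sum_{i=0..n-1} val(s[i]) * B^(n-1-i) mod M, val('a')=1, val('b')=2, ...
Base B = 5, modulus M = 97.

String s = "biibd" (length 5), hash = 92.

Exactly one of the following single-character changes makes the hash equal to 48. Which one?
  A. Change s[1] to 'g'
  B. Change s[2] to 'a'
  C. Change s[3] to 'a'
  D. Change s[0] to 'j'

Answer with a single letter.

Option A: s[1]='i'->'g', delta=(7-9)*5^3 mod 97 = 41, hash=92+41 mod 97 = 36
Option B: s[2]='i'->'a', delta=(1-9)*5^2 mod 97 = 91, hash=92+91 mod 97 = 86
Option C: s[3]='b'->'a', delta=(1-2)*5^1 mod 97 = 92, hash=92+92 mod 97 = 87
Option D: s[0]='b'->'j', delta=(10-2)*5^4 mod 97 = 53, hash=92+53 mod 97 = 48 <-- target

Answer: D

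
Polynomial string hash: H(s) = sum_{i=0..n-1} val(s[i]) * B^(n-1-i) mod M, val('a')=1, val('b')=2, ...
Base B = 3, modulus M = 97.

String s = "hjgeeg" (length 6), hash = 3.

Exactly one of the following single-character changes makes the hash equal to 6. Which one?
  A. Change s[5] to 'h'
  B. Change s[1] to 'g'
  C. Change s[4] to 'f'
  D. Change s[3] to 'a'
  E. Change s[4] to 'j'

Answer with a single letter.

Answer: C

Derivation:
Option A: s[5]='g'->'h', delta=(8-7)*3^0 mod 97 = 1, hash=3+1 mod 97 = 4
Option B: s[1]='j'->'g', delta=(7-10)*3^4 mod 97 = 48, hash=3+48 mod 97 = 51
Option C: s[4]='e'->'f', delta=(6-5)*3^1 mod 97 = 3, hash=3+3 mod 97 = 6 <-- target
Option D: s[3]='e'->'a', delta=(1-5)*3^2 mod 97 = 61, hash=3+61 mod 97 = 64
Option E: s[4]='e'->'j', delta=(10-5)*3^1 mod 97 = 15, hash=3+15 mod 97 = 18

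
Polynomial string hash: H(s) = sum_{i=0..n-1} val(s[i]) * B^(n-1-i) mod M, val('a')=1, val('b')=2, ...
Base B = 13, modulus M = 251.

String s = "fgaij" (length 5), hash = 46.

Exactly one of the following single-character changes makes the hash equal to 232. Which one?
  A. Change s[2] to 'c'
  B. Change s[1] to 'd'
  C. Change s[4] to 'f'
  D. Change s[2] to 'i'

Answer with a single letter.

Option A: s[2]='a'->'c', delta=(3-1)*13^2 mod 251 = 87, hash=46+87 mod 251 = 133
Option B: s[1]='g'->'d', delta=(4-7)*13^3 mod 251 = 186, hash=46+186 mod 251 = 232 <-- target
Option C: s[4]='j'->'f', delta=(6-10)*13^0 mod 251 = 247, hash=46+247 mod 251 = 42
Option D: s[2]='a'->'i', delta=(9-1)*13^2 mod 251 = 97, hash=46+97 mod 251 = 143

Answer: B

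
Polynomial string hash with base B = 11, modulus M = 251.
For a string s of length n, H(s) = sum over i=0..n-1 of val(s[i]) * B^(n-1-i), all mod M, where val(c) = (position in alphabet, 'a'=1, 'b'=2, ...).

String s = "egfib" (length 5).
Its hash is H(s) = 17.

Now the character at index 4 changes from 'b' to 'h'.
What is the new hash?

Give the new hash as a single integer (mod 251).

Answer: 23

Derivation:
val('b') = 2, val('h') = 8
Position k = 4, exponent = n-1-k = 0
B^0 mod M = 11^0 mod 251 = 1
Delta = (8 - 2) * 1 mod 251 = 6
New hash = (17 + 6) mod 251 = 23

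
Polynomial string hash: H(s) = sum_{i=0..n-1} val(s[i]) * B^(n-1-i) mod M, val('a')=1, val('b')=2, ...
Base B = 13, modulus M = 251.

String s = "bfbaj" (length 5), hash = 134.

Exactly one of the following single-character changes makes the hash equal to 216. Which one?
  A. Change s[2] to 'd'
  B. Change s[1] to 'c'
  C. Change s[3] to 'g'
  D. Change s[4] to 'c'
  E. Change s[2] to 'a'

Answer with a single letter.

Option A: s[2]='b'->'d', delta=(4-2)*13^2 mod 251 = 87, hash=134+87 mod 251 = 221
Option B: s[1]='f'->'c', delta=(3-6)*13^3 mod 251 = 186, hash=134+186 mod 251 = 69
Option C: s[3]='a'->'g', delta=(7-1)*13^1 mod 251 = 78, hash=134+78 mod 251 = 212
Option D: s[4]='j'->'c', delta=(3-10)*13^0 mod 251 = 244, hash=134+244 mod 251 = 127
Option E: s[2]='b'->'a', delta=(1-2)*13^2 mod 251 = 82, hash=134+82 mod 251 = 216 <-- target

Answer: E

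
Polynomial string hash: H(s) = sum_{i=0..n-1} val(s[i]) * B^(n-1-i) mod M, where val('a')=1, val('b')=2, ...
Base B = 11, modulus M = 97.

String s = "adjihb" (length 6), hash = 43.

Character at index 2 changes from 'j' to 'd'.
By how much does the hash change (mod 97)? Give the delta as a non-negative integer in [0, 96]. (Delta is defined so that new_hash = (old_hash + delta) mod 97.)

Answer: 65

Derivation:
Delta formula: (val(new) - val(old)) * B^(n-1-k) mod M
  val('d') - val('j') = 4 - 10 = -6
  B^(n-1-k) = 11^3 mod 97 = 70
  Delta = -6 * 70 mod 97 = 65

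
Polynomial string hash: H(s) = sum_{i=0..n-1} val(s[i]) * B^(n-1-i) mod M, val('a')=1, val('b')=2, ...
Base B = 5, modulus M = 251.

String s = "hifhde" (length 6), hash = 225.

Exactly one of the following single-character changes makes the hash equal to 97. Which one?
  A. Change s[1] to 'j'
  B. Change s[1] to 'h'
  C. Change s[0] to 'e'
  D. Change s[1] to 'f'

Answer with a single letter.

Option A: s[1]='i'->'j', delta=(10-9)*5^4 mod 251 = 123, hash=225+123 mod 251 = 97 <-- target
Option B: s[1]='i'->'h', delta=(8-9)*5^4 mod 251 = 128, hash=225+128 mod 251 = 102
Option C: s[0]='h'->'e', delta=(5-8)*5^5 mod 251 = 163, hash=225+163 mod 251 = 137
Option D: s[1]='i'->'f', delta=(6-9)*5^4 mod 251 = 133, hash=225+133 mod 251 = 107

Answer: A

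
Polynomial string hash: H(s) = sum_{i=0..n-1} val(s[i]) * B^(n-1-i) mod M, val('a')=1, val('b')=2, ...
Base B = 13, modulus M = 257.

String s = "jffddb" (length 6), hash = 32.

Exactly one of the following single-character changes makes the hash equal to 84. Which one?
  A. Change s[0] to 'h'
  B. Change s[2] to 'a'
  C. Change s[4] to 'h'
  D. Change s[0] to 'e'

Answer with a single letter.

Option A: s[0]='j'->'h', delta=(8-10)*13^5 mod 257 = 144, hash=32+144 mod 257 = 176
Option B: s[2]='f'->'a', delta=(1-6)*13^3 mod 257 = 66, hash=32+66 mod 257 = 98
Option C: s[4]='d'->'h', delta=(8-4)*13^1 mod 257 = 52, hash=32+52 mod 257 = 84 <-- target
Option D: s[0]='j'->'e', delta=(5-10)*13^5 mod 257 = 103, hash=32+103 mod 257 = 135

Answer: C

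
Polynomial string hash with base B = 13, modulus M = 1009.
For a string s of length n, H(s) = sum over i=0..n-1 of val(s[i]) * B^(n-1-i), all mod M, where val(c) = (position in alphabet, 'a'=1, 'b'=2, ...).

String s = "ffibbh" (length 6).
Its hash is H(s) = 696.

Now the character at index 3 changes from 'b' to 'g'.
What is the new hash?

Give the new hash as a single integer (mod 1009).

Answer: 532

Derivation:
val('b') = 2, val('g') = 7
Position k = 3, exponent = n-1-k = 2
B^2 mod M = 13^2 mod 1009 = 169
Delta = (7 - 2) * 169 mod 1009 = 845
New hash = (696 + 845) mod 1009 = 532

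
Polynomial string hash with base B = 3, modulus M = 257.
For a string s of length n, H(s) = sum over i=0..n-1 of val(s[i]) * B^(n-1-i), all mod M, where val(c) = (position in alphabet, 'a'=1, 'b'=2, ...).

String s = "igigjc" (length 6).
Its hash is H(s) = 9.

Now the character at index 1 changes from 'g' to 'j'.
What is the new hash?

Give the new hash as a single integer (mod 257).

val('g') = 7, val('j') = 10
Position k = 1, exponent = n-1-k = 4
B^4 mod M = 3^4 mod 257 = 81
Delta = (10 - 7) * 81 mod 257 = 243
New hash = (9 + 243) mod 257 = 252

Answer: 252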